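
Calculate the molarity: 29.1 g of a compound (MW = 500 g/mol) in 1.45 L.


C = (mass / MW) / volume
C = (29.1 / 500) / 1.45
C = 0.0401 M

0.0401 M


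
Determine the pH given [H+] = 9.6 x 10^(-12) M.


pH = -log10([H+])
pH = -log10(9.6 x 10^(-12))
pH = 11.0177

11.0177


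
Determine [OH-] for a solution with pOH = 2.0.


[OH-] = 10^(-pOH)
[OH-] = 10^(-2.0)
[OH-] = 0.01 M

0.01 M


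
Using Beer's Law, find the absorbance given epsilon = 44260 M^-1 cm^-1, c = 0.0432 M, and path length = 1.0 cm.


A = epsilon * c * l
A = 44260 * 0.0432 * 1.0
A = 1912.032

1912.032


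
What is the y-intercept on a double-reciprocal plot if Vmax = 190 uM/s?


y-intercept = 1/Vmax
= 1/190
= 0.0053 s/uM

0.0053 s/uM


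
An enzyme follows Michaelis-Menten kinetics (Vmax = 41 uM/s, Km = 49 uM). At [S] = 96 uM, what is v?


v = Vmax * [S] / (Km + [S])
v = 41 * 96 / (49 + 96)
v = 27.1448 uM/s

27.1448 uM/s


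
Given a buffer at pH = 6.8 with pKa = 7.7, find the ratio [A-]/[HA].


[A-]/[HA] = 10^(pH - pKa)
= 10^(6.8 - 7.7)
= 0.1259

0.1259


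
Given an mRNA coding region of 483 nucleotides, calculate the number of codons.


codons = nucleotides / 3
codons = 483 / 3 = 161

161


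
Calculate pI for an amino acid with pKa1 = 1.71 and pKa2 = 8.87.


pI = (pKa1 + pKa2) / 2
pI = (1.71 + 8.87) / 2
pI = 5.29

5.29


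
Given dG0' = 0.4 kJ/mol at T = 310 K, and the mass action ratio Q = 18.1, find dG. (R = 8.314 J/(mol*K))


dG = dG0' + RT * ln(Q) / 1000
dG = 0.4 + 8.314 * 310 * ln(18.1) / 1000
dG = 7.8637 kJ/mol

7.8637 kJ/mol


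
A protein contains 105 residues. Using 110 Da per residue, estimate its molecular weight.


MW = n_residues * 110 Da
MW = 105 * 110
MW = 11550 Da

11550 Da


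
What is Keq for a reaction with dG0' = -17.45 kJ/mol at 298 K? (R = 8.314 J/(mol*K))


Keq = exp(-dG0 * 1000 / (R * T))
Keq = exp(-(-17.45) * 1000 / (8.314 * 298))
Keq = 1145.0297

1145.0297


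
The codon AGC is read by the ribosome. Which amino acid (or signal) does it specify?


Standard genetic code lookup.
Codon AGC -> Ser

Ser


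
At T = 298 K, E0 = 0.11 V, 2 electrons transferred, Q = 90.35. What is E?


E = E0 - (RT/nF) * ln(Q)
E = 0.11 - (8.314 * 298 / (2 * 96485)) * ln(90.35)
E = 0.0522 V

0.0522 V


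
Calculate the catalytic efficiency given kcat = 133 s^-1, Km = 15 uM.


Catalytic efficiency = kcat / Km
= 133 / 15
= 8.8667 uM^-1*s^-1

8.8667 uM^-1*s^-1


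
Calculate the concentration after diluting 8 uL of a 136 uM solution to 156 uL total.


C2 = C1 * V1 / V2
C2 = 136 * 8 / 156
C2 = 6.9744 uM

6.9744 uM


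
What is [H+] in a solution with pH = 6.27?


[H+] = 10^(-pH)
[H+] = 10^(-6.27)
[H+] = 5.370e-07 M

5.370e-07 M


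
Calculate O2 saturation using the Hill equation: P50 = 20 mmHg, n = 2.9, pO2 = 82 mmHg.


Y = pO2^n / (P50^n + pO2^n)
Y = 82^2.9 / (20^2.9 + 82^2.9)
Y = 98.36%

98.36%


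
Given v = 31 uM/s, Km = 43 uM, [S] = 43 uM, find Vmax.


Vmax = v * (Km + [S]) / [S]
Vmax = 31 * (43 + 43) / 43
Vmax = 62.0 uM/s

62.0 uM/s


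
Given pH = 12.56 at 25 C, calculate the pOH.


pOH = 14 - pH
pOH = 14 - 12.56
pOH = 1.44

1.44


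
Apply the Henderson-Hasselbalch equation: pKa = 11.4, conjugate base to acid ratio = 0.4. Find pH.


pH = pKa + log10([A-]/[HA])
pH = 11.4 + log10(0.4)
pH = 11.0021

11.0021


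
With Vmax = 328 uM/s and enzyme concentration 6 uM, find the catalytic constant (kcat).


kcat = Vmax / [E]t
kcat = 328 / 6
kcat = 54.6667 s^-1

54.6667 s^-1


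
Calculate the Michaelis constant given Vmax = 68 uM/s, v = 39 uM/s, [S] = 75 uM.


Km = [S] * (Vmax - v) / v
Km = 75 * (68 - 39) / 39
Km = 55.7692 uM

55.7692 uM


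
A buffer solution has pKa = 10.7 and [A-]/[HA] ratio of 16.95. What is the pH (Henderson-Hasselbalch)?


pH = pKa + log10([A-]/[HA])
pH = 10.7 + log10(16.95)
pH = 11.9292

11.9292


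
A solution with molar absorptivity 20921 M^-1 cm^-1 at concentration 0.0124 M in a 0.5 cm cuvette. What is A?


A = epsilon * c * l
A = 20921 * 0.0124 * 0.5
A = 129.7102

129.7102


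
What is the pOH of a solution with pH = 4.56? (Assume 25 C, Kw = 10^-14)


pOH = 14 - pH
pOH = 14 - 4.56
pOH = 9.44

9.44


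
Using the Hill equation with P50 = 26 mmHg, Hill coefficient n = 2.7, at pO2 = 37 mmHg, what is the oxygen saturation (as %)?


Y = pO2^n / (P50^n + pO2^n)
Y = 37^2.7 / (26^2.7 + 37^2.7)
Y = 72.16%

72.16%


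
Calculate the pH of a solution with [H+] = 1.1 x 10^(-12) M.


pH = -log10([H+])
pH = -log10(1.1 x 10^(-12))
pH = 11.9586

11.9586


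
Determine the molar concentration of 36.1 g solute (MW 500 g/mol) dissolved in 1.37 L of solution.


C = (mass / MW) / volume
C = (36.1 / 500) / 1.37
C = 0.0527 M

0.0527 M


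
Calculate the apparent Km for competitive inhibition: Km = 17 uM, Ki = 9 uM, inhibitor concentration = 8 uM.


Km_app = Km * (1 + [I]/Ki)
Km_app = 17 * (1 + 8/9)
Km_app = 32.1111 uM

32.1111 uM


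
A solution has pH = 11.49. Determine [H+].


[H+] = 10^(-pH)
[H+] = 10^(-11.49)
[H+] = 3.236e-12 M

3.236e-12 M


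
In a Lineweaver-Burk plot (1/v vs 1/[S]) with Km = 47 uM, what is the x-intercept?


x-intercept = -1/Km
= -1/47
= -0.0213 1/uM

-0.0213 1/uM


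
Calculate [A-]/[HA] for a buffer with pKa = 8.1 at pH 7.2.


[A-]/[HA] = 10^(pH - pKa)
= 10^(7.2 - 8.1)
= 0.1259

0.1259


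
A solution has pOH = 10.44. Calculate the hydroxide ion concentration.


[OH-] = 10^(-pOH)
[OH-] = 10^(-10.44)
[OH-] = 3.631e-11 M

3.631e-11 M


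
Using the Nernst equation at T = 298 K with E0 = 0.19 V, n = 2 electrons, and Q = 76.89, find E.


E = E0 - (RT/nF) * ln(Q)
E = 0.19 - (8.314 * 298 / (2 * 96485)) * ln(76.89)
E = 0.1342 V

0.1342 V


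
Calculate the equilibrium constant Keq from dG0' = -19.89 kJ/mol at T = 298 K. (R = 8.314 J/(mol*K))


Keq = exp(-dG0 * 1000 / (R * T))
Keq = exp(-(-19.89) * 1000 / (8.314 * 298))
Keq = 3065.6687

3065.6687


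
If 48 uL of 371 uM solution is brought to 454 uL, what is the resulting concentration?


C2 = C1 * V1 / V2
C2 = 371 * 48 / 454
C2 = 39.2247 uM

39.2247 uM


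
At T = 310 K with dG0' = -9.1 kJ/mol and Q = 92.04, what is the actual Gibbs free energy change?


dG = dG0' + RT * ln(Q) / 1000
dG = -9.1 + 8.314 * 310 * ln(92.04) / 1000
dG = 2.5553 kJ/mol

2.5553 kJ/mol


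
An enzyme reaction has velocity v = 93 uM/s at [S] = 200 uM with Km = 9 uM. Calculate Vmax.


Vmax = v * (Km + [S]) / [S]
Vmax = 93 * (9 + 200) / 200
Vmax = 97.185 uM/s

97.185 uM/s


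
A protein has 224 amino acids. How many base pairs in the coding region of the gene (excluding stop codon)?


Each amino acid = 1 codon = 3 bp
bp = 224 * 3 = 672 bp

672 bp


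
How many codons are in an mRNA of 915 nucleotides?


codons = nucleotides / 3
codons = 915 / 3 = 305

305


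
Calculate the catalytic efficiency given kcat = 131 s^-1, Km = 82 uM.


Catalytic efficiency = kcat / Km
= 131 / 82
= 1.5976 uM^-1*s^-1

1.5976 uM^-1*s^-1


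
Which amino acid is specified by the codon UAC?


Standard genetic code lookup.
Codon UAC -> Tyr

Tyr


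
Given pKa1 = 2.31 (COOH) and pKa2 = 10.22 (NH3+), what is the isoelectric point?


pI = (pKa1 + pKa2) / 2
pI = (2.31 + 10.22) / 2
pI = 6.265

6.265


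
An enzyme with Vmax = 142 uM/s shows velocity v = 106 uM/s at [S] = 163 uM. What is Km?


Km = [S] * (Vmax - v) / v
Km = 163 * (142 - 106) / 106
Km = 55.3585 uM

55.3585 uM


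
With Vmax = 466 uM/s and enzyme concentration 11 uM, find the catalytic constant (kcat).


kcat = Vmax / [E]t
kcat = 466 / 11
kcat = 42.3636 s^-1

42.3636 s^-1


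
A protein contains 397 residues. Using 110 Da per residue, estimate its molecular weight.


MW = n_residues * 110 Da
MW = 397 * 110
MW = 43670 Da

43670 Da


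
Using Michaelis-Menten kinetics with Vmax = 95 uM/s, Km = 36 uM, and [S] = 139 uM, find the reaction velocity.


v = Vmax * [S] / (Km + [S])
v = 95 * 139 / (36 + 139)
v = 75.4571 uM/s

75.4571 uM/s


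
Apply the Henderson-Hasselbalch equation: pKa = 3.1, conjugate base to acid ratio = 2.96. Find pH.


pH = pKa + log10([A-]/[HA])
pH = 3.1 + log10(2.96)
pH = 3.5713

3.5713


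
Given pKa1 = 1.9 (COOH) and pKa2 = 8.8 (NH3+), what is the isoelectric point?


pI = (pKa1 + pKa2) / 2
pI = (1.9 + 8.8) / 2
pI = 5.35

5.35


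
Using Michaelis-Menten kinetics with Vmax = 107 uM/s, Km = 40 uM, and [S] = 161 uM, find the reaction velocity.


v = Vmax * [S] / (Km + [S])
v = 107 * 161 / (40 + 161)
v = 85.7065 uM/s

85.7065 uM/s


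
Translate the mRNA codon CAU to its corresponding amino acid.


Standard genetic code lookup.
Codon CAU -> His

His


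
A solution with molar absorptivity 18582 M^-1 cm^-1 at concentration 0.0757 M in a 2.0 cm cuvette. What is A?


A = epsilon * c * l
A = 18582 * 0.0757 * 2.0
A = 2813.3148

2813.3148


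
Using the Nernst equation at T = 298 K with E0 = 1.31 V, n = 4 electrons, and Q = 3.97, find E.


E = E0 - (RT/nF) * ln(Q)
E = 1.31 - (8.314 * 298 / (4 * 96485)) * ln(3.97)
E = 1.3011 V

1.3011 V


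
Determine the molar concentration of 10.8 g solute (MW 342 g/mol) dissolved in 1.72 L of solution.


C = (mass / MW) / volume
C = (10.8 / 342) / 1.72
C = 0.0184 M

0.0184 M


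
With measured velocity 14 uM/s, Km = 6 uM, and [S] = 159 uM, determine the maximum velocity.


Vmax = v * (Km + [S]) / [S]
Vmax = 14 * (6 + 159) / 159
Vmax = 14.5283 uM/s

14.5283 uM/s


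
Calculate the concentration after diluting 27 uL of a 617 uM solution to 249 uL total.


C2 = C1 * V1 / V2
C2 = 617 * 27 / 249
C2 = 66.9036 uM

66.9036 uM


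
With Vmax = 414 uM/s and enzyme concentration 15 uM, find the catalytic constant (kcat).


kcat = Vmax / [E]t
kcat = 414 / 15
kcat = 27.6 s^-1

27.6 s^-1


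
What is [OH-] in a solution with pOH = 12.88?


[OH-] = 10^(-pOH)
[OH-] = 10^(-12.88)
[OH-] = 1.318e-13 M

1.318e-13 M


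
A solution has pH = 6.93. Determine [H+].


[H+] = 10^(-pH)
[H+] = 10^(-6.93)
[H+] = 1.175e-07 M

1.175e-07 M


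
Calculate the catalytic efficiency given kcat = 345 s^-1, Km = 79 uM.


Catalytic efficiency = kcat / Km
= 345 / 79
= 4.3671 uM^-1*s^-1

4.3671 uM^-1*s^-1


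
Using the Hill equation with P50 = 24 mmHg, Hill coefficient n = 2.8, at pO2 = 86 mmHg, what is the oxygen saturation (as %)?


Y = pO2^n / (P50^n + pO2^n)
Y = 86^2.8 / (24^2.8 + 86^2.8)
Y = 97.27%

97.27%


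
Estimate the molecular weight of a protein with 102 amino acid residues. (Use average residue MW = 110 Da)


MW = n_residues * 110 Da
MW = 102 * 110
MW = 11220 Da

11220 Da


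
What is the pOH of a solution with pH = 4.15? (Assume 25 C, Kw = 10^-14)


pOH = 14 - pH
pOH = 14 - 4.15
pOH = 9.85

9.85


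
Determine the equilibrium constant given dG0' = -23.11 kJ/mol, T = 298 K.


Keq = exp(-dG0 * 1000 / (R * T))
Keq = exp(-(-23.11) * 1000 / (8.314 * 298))
Keq = 11245.0182

11245.0182


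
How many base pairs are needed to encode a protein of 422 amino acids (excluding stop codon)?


Each amino acid = 1 codon = 3 bp
bp = 422 * 3 = 1266 bp

1266 bp


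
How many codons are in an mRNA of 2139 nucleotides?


codons = nucleotides / 3
codons = 2139 / 3 = 713

713


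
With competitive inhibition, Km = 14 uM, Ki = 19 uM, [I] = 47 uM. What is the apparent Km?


Km_app = Km * (1 + [I]/Ki)
Km_app = 14 * (1 + 47/19)
Km_app = 48.6316 uM

48.6316 uM


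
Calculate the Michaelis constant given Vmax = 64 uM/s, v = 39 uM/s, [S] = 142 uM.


Km = [S] * (Vmax - v) / v
Km = 142 * (64 - 39) / 39
Km = 91.0256 uM

91.0256 uM


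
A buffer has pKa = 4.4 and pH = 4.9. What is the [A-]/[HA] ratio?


[A-]/[HA] = 10^(pH - pKa)
= 10^(4.9 - 4.4)
= 3.1623

3.1623


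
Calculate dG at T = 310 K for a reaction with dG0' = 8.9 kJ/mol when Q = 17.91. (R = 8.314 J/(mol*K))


dG = dG0' + RT * ln(Q) / 1000
dG = 8.9 + 8.314 * 310 * ln(17.91) / 1000
dG = 16.3366 kJ/mol

16.3366 kJ/mol


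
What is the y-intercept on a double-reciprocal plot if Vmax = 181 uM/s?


y-intercept = 1/Vmax
= 1/181
= 0.0055 s/uM

0.0055 s/uM


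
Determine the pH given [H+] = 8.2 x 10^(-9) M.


pH = -log10([H+])
pH = -log10(8.2 x 10^(-9))
pH = 8.0862

8.0862


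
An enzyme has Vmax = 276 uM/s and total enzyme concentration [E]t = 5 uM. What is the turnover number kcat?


kcat = Vmax / [E]t
kcat = 276 / 5
kcat = 55.2 s^-1

55.2 s^-1


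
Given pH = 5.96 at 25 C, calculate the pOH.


pOH = 14 - pH
pOH = 14 - 5.96
pOH = 8.04

8.04


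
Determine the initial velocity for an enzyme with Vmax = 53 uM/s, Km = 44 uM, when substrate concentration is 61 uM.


v = Vmax * [S] / (Km + [S])
v = 53 * 61 / (44 + 61)
v = 30.7905 uM/s

30.7905 uM/s


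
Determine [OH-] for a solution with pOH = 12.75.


[OH-] = 10^(-pOH)
[OH-] = 10^(-12.75)
[OH-] = 1.778e-13 M

1.778e-13 M


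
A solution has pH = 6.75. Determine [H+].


[H+] = 10^(-pH)
[H+] = 10^(-6.75)
[H+] = 1.778e-07 M

1.778e-07 M


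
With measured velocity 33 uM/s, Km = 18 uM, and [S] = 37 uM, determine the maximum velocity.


Vmax = v * (Km + [S]) / [S]
Vmax = 33 * (18 + 37) / 37
Vmax = 49.0541 uM/s

49.0541 uM/s


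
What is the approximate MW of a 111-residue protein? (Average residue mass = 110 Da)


MW = n_residues * 110 Da
MW = 111 * 110
MW = 12210 Da

12210 Da


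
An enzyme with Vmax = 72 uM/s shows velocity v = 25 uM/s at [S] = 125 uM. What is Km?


Km = [S] * (Vmax - v) / v
Km = 125 * (72 - 25) / 25
Km = 235.0 uM

235.0 uM


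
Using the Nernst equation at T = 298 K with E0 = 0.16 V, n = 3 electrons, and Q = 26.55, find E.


E = E0 - (RT/nF) * ln(Q)
E = 0.16 - (8.314 * 298 / (3 * 96485)) * ln(26.55)
E = 0.1319 V

0.1319 V


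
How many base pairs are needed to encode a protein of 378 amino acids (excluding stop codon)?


Each amino acid = 1 codon = 3 bp
bp = 378 * 3 = 1134 bp

1134 bp


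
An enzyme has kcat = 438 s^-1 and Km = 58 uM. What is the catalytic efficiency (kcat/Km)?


Catalytic efficiency = kcat / Km
= 438 / 58
= 7.5517 uM^-1*s^-1

7.5517 uM^-1*s^-1


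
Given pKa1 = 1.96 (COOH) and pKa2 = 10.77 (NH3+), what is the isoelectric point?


pI = (pKa1 + pKa2) / 2
pI = (1.96 + 10.77) / 2
pI = 6.365

6.365


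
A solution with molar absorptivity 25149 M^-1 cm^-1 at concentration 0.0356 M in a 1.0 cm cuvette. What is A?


A = epsilon * c * l
A = 25149 * 0.0356 * 1.0
A = 895.3044

895.3044


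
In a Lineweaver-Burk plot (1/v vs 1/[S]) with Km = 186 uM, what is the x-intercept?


x-intercept = -1/Km
= -1/186
= -0.0054 1/uM

-0.0054 1/uM


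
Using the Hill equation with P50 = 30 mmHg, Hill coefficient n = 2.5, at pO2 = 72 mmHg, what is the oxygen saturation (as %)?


Y = pO2^n / (P50^n + pO2^n)
Y = 72^2.5 / (30^2.5 + 72^2.5)
Y = 89.92%

89.92%


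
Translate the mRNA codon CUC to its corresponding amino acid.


Standard genetic code lookup.
Codon CUC -> Leu

Leu


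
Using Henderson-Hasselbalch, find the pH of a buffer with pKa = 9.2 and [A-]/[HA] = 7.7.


pH = pKa + log10([A-]/[HA])
pH = 9.2 + log10(7.7)
pH = 10.0865

10.0865


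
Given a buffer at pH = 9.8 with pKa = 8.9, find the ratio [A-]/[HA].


[A-]/[HA] = 10^(pH - pKa)
= 10^(9.8 - 8.9)
= 7.9433

7.9433


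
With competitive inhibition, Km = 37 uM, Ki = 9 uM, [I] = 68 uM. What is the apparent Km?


Km_app = Km * (1 + [I]/Ki)
Km_app = 37 * (1 + 68/9)
Km_app = 316.5556 uM

316.5556 uM


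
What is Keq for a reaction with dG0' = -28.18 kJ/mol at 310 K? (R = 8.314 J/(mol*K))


Keq = exp(-dG0 * 1000 / (R * T))
Keq = exp(-(-28.18) * 1000 / (8.314 * 310))
Keq = 56036.2121

56036.2121


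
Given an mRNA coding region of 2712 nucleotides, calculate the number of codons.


codons = nucleotides / 3
codons = 2712 / 3 = 904

904


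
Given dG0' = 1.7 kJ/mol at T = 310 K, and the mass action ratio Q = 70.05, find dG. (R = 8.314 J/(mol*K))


dG = dG0' + RT * ln(Q) / 1000
dG = 1.7 + 8.314 * 310 * ln(70.05) / 1000
dG = 12.6517 kJ/mol

12.6517 kJ/mol


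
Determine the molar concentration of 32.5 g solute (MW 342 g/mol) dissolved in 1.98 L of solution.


C = (mass / MW) / volume
C = (32.5 / 342) / 1.98
C = 0.048 M

0.048 M


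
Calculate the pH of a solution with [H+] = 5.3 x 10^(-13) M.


pH = -log10([H+])
pH = -log10(5.3 x 10^(-13))
pH = 12.2757

12.2757


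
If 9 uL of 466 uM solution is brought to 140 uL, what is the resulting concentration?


C2 = C1 * V1 / V2
C2 = 466 * 9 / 140
C2 = 29.9571 uM

29.9571 uM


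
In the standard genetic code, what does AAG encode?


Standard genetic code lookup.
Codon AAG -> Lys

Lys


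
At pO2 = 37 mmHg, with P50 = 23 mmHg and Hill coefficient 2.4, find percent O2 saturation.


Y = pO2^n / (P50^n + pO2^n)
Y = 37^2.4 / (23^2.4 + 37^2.4)
Y = 75.79%

75.79%


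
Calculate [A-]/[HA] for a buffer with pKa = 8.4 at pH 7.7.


[A-]/[HA] = 10^(pH - pKa)
= 10^(7.7 - 8.4)
= 0.1995

0.1995


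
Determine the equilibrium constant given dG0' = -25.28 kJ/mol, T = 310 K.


Keq = exp(-dG0 * 1000 / (R * T))
Keq = exp(-(-25.28) * 1000 / (8.314 * 310))
Keq = 18188.8185

18188.8185


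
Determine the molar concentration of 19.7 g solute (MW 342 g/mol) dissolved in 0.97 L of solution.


C = (mass / MW) / volume
C = (19.7 / 342) / 0.97
C = 0.0594 M

0.0594 M


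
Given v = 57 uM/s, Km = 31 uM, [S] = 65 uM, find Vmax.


Vmax = v * (Km + [S]) / [S]
Vmax = 57 * (31 + 65) / 65
Vmax = 84.1846 uM/s

84.1846 uM/s


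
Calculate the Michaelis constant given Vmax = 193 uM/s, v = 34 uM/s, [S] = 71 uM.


Km = [S] * (Vmax - v) / v
Km = 71 * (193 - 34) / 34
Km = 332.0294 uM

332.0294 uM


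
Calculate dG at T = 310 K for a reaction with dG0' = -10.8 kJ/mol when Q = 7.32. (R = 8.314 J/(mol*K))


dG = dG0' + RT * ln(Q) / 1000
dG = -10.8 + 8.314 * 310 * ln(7.32) / 1000
dG = -5.6695 kJ/mol

-5.6695 kJ/mol


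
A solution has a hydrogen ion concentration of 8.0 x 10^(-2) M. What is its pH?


pH = -log10([H+])
pH = -log10(8.0 x 10^(-2))
pH = 1.0969

1.0969


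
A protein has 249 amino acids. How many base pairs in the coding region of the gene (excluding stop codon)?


Each amino acid = 1 codon = 3 bp
bp = 249 * 3 = 747 bp

747 bp


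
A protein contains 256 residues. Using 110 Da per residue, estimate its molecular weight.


MW = n_residues * 110 Da
MW = 256 * 110
MW = 28160 Da

28160 Da


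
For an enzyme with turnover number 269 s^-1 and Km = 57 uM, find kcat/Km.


Catalytic efficiency = kcat / Km
= 269 / 57
= 4.7193 uM^-1*s^-1

4.7193 uM^-1*s^-1


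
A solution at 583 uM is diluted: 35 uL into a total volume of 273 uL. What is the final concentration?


C2 = C1 * V1 / V2
C2 = 583 * 35 / 273
C2 = 74.7436 uM

74.7436 uM


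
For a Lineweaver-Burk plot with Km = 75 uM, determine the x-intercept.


x-intercept = -1/Km
= -1/75
= -0.0133 1/uM

-0.0133 1/uM


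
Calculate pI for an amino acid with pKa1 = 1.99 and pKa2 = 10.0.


pI = (pKa1 + pKa2) / 2
pI = (1.99 + 10.0) / 2
pI = 5.995

5.995


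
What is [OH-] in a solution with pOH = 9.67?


[OH-] = 10^(-pOH)
[OH-] = 10^(-9.67)
[OH-] = 2.138e-10 M

2.138e-10 M


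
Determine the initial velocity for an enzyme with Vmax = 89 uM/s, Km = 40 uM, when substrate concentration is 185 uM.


v = Vmax * [S] / (Km + [S])
v = 89 * 185 / (40 + 185)
v = 73.1778 uM/s

73.1778 uM/s


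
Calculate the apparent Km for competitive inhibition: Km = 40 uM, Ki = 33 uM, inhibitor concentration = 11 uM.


Km_app = Km * (1 + [I]/Ki)
Km_app = 40 * (1 + 11/33)
Km_app = 53.3333 uM

53.3333 uM


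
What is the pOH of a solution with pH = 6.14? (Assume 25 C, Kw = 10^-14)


pOH = 14 - pH
pOH = 14 - 6.14
pOH = 7.86

7.86


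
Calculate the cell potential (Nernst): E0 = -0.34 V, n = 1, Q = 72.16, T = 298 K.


E = E0 - (RT/nF) * ln(Q)
E = -0.34 - (8.314 * 298 / (1 * 96485)) * ln(72.16)
E = -0.4499 V

-0.4499 V


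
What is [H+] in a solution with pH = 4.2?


[H+] = 10^(-pH)
[H+] = 10^(-4.2)
[H+] = 6.310e-05 M

6.310e-05 M


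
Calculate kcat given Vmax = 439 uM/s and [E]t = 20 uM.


kcat = Vmax / [E]t
kcat = 439 / 20
kcat = 21.95 s^-1

21.95 s^-1


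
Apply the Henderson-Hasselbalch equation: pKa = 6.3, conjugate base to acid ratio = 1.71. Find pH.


pH = pKa + log10([A-]/[HA])
pH = 6.3 + log10(1.71)
pH = 6.533

6.533


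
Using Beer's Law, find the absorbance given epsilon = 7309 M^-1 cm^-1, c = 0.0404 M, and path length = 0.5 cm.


A = epsilon * c * l
A = 7309 * 0.0404 * 0.5
A = 147.6418

147.6418


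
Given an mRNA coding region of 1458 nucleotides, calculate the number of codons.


codons = nucleotides / 3
codons = 1458 / 3 = 486

486


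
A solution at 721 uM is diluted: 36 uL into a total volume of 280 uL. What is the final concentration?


C2 = C1 * V1 / V2
C2 = 721 * 36 / 280
C2 = 92.7 uM

92.7 uM


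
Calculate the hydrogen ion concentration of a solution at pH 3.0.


[H+] = 10^(-pH)
[H+] = 10^(-3.0)
[H+] = 0.001 M

0.001 M


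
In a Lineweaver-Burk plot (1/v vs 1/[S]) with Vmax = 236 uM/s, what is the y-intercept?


y-intercept = 1/Vmax
= 1/236
= 0.0042 s/uM

0.0042 s/uM


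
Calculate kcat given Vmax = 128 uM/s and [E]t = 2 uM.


kcat = Vmax / [E]t
kcat = 128 / 2
kcat = 64.0 s^-1

64.0 s^-1


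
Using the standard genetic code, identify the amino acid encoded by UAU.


Standard genetic code lookup.
Codon UAU -> Tyr

Tyr


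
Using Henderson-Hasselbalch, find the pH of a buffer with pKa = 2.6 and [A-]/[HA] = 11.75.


pH = pKa + log10([A-]/[HA])
pH = 2.6 + log10(11.75)
pH = 3.67

3.67


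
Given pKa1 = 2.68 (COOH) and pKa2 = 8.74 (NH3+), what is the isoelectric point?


pI = (pKa1 + pKa2) / 2
pI = (2.68 + 8.74) / 2
pI = 5.71

5.71


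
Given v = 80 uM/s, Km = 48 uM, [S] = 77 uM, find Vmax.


Vmax = v * (Km + [S]) / [S]
Vmax = 80 * (48 + 77) / 77
Vmax = 129.8701 uM/s

129.8701 uM/s


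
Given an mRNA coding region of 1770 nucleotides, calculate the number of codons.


codons = nucleotides / 3
codons = 1770 / 3 = 590

590


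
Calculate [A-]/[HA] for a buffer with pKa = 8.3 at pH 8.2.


[A-]/[HA] = 10^(pH - pKa)
= 10^(8.2 - 8.3)
= 0.7943

0.7943


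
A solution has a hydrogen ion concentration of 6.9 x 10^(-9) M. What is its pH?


pH = -log10([H+])
pH = -log10(6.9 x 10^(-9))
pH = 8.1612

8.1612


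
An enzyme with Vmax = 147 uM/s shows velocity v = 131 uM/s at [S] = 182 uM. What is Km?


Km = [S] * (Vmax - v) / v
Km = 182 * (147 - 131) / 131
Km = 22.229 uM

22.229 uM


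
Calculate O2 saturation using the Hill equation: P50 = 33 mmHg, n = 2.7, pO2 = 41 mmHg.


Y = pO2^n / (P50^n + pO2^n)
Y = 41^2.7 / (33^2.7 + 41^2.7)
Y = 64.25%

64.25%


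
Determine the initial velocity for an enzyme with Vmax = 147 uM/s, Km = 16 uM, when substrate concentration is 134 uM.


v = Vmax * [S] / (Km + [S])
v = 147 * 134 / (16 + 134)
v = 131.32 uM/s

131.32 uM/s


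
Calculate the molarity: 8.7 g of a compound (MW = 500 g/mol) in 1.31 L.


C = (mass / MW) / volume
C = (8.7 / 500) / 1.31
C = 0.0133 M

0.0133 M


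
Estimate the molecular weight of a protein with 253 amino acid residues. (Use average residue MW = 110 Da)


MW = n_residues * 110 Da
MW = 253 * 110
MW = 27830 Da

27830 Da


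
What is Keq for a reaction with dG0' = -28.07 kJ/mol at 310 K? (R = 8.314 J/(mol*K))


Keq = exp(-dG0 * 1000 / (R * T))
Keq = exp(-(-28.07) * 1000 / (8.314 * 310))
Keq = 53694.9236

53694.9236


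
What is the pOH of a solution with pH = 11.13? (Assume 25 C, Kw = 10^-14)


pOH = 14 - pH
pOH = 14 - 11.13
pOH = 2.87

2.87


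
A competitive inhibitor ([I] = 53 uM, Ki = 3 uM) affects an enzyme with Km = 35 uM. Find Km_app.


Km_app = Km * (1 + [I]/Ki)
Km_app = 35 * (1 + 53/3)
Km_app = 653.3333 uM

653.3333 uM


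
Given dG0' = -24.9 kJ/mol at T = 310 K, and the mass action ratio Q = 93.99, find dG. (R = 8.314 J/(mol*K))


dG = dG0' + RT * ln(Q) / 1000
dG = -24.9 + 8.314 * 310 * ln(93.99) / 1000
dG = -13.1907 kJ/mol

-13.1907 kJ/mol


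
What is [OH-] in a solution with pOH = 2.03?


[OH-] = 10^(-pOH)
[OH-] = 10^(-2.03)
[OH-] = 0.0093 M

0.0093 M


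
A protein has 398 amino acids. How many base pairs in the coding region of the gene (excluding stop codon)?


Each amino acid = 1 codon = 3 bp
bp = 398 * 3 = 1194 bp

1194 bp


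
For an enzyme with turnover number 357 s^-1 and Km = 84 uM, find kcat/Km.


Catalytic efficiency = kcat / Km
= 357 / 84
= 4.25 uM^-1*s^-1

4.25 uM^-1*s^-1


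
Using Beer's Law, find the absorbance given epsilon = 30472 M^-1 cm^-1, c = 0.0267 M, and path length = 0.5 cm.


A = epsilon * c * l
A = 30472 * 0.0267 * 0.5
A = 406.8012

406.8012


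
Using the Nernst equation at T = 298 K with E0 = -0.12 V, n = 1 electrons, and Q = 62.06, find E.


E = E0 - (RT/nF) * ln(Q)
E = -0.12 - (8.314 * 298 / (1 * 96485)) * ln(62.06)
E = -0.226 V

-0.226 V


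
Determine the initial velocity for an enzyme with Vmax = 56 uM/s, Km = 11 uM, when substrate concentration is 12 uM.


v = Vmax * [S] / (Km + [S])
v = 56 * 12 / (11 + 12)
v = 29.2174 uM/s

29.2174 uM/s


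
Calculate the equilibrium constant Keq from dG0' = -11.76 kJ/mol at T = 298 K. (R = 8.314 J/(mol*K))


Keq = exp(-dG0 * 1000 / (R * T))
Keq = exp(-(-11.76) * 1000 / (8.314 * 298))
Keq = 115.19

115.19


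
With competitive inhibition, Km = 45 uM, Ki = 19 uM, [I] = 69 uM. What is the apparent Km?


Km_app = Km * (1 + [I]/Ki)
Km_app = 45 * (1 + 69/19)
Km_app = 208.4211 uM

208.4211 uM


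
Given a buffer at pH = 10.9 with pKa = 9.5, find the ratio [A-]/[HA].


[A-]/[HA] = 10^(pH - pKa)
= 10^(10.9 - 9.5)
= 25.1189

25.1189


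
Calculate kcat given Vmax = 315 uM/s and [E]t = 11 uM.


kcat = Vmax / [E]t
kcat = 315 / 11
kcat = 28.6364 s^-1

28.6364 s^-1


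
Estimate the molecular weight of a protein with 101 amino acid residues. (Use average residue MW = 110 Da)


MW = n_residues * 110 Da
MW = 101 * 110
MW = 11110 Da

11110 Da


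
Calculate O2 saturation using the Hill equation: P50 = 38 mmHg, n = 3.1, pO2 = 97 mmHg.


Y = pO2^n / (P50^n + pO2^n)
Y = 97^3.1 / (38^3.1 + 97^3.1)
Y = 94.81%

94.81%


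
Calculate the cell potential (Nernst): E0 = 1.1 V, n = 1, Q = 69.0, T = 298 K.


E = E0 - (RT/nF) * ln(Q)
E = 1.1 - (8.314 * 298 / (1 * 96485)) * ln(69.0)
E = 0.9913 V

0.9913 V


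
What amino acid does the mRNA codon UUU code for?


Standard genetic code lookup.
Codon UUU -> Phe

Phe


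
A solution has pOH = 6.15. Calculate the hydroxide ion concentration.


[OH-] = 10^(-pOH)
[OH-] = 10^(-6.15)
[OH-] = 7.079e-07 M

7.079e-07 M


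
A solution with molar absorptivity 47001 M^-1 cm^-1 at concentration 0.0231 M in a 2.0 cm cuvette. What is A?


A = epsilon * c * l
A = 47001 * 0.0231 * 2.0
A = 2171.4462

2171.4462


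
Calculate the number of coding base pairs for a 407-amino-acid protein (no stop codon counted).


Each amino acid = 1 codon = 3 bp
bp = 407 * 3 = 1221 bp

1221 bp


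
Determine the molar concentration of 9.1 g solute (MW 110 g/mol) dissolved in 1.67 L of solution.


C = (mass / MW) / volume
C = (9.1 / 110) / 1.67
C = 0.0495 M

0.0495 M


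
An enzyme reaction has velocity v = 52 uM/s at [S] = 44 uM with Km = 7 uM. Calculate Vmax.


Vmax = v * (Km + [S]) / [S]
Vmax = 52 * (7 + 44) / 44
Vmax = 60.2727 uM/s

60.2727 uM/s


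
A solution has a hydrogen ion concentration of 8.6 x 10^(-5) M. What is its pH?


pH = -log10([H+])
pH = -log10(8.6 x 10^(-5))
pH = 4.0655

4.0655


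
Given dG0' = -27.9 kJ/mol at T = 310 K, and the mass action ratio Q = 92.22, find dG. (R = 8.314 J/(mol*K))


dG = dG0' + RT * ln(Q) / 1000
dG = -27.9 + 8.314 * 310 * ln(92.22) / 1000
dG = -16.2397 kJ/mol

-16.2397 kJ/mol


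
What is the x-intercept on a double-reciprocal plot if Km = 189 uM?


x-intercept = -1/Km
= -1/189
= -0.0053 1/uM

-0.0053 1/uM


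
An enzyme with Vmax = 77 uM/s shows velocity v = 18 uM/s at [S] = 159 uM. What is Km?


Km = [S] * (Vmax - v) / v
Km = 159 * (77 - 18) / 18
Km = 521.1667 uM

521.1667 uM


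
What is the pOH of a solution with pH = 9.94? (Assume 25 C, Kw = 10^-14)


pOH = 14 - pH
pOH = 14 - 9.94
pOH = 4.06

4.06


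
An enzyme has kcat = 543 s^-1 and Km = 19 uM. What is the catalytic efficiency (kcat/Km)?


Catalytic efficiency = kcat / Km
= 543 / 19
= 28.5789 uM^-1*s^-1

28.5789 uM^-1*s^-1


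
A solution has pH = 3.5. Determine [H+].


[H+] = 10^(-pH)
[H+] = 10^(-3.5)
[H+] = 3.162e-04 M

3.162e-04 M


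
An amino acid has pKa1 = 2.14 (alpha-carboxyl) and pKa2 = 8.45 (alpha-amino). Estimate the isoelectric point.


pI = (pKa1 + pKa2) / 2
pI = (2.14 + 8.45) / 2
pI = 5.295

5.295


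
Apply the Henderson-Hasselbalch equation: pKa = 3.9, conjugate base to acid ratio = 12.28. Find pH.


pH = pKa + log10([A-]/[HA])
pH = 3.9 + log10(12.28)
pH = 4.9892

4.9892


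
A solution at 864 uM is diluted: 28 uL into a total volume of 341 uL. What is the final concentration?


C2 = C1 * V1 / V2
C2 = 864 * 28 / 341
C2 = 70.9443 uM

70.9443 uM


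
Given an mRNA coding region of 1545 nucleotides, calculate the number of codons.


codons = nucleotides / 3
codons = 1545 / 3 = 515

515


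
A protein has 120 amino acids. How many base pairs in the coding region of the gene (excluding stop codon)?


Each amino acid = 1 codon = 3 bp
bp = 120 * 3 = 360 bp

360 bp


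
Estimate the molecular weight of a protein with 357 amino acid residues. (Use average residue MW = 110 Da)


MW = n_residues * 110 Da
MW = 357 * 110
MW = 39270 Da

39270 Da


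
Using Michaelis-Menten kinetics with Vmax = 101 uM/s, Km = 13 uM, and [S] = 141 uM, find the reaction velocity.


v = Vmax * [S] / (Km + [S])
v = 101 * 141 / (13 + 141)
v = 92.474 uM/s

92.474 uM/s


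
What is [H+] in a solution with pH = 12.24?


[H+] = 10^(-pH)
[H+] = 10^(-12.24)
[H+] = 5.754e-13 M

5.754e-13 M


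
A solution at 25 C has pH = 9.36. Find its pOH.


pOH = 14 - pH
pOH = 14 - 9.36
pOH = 4.64

4.64


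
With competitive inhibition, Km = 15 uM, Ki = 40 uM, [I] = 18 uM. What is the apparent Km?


Km_app = Km * (1 + [I]/Ki)
Km_app = 15 * (1 + 18/40)
Km_app = 21.75 uM

21.75 uM


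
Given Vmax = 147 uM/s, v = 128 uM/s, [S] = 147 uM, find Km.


Km = [S] * (Vmax - v) / v
Km = 147 * (147 - 128) / 128
Km = 21.8203 uM

21.8203 uM


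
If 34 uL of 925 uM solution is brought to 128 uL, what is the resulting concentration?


C2 = C1 * V1 / V2
C2 = 925 * 34 / 128
C2 = 245.7031 uM

245.7031 uM


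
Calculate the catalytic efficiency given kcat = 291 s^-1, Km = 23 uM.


Catalytic efficiency = kcat / Km
= 291 / 23
= 12.6522 uM^-1*s^-1

12.6522 uM^-1*s^-1


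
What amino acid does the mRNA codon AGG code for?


Standard genetic code lookup.
Codon AGG -> Arg

Arg


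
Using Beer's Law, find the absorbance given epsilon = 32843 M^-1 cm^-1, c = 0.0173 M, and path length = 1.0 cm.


A = epsilon * c * l
A = 32843 * 0.0173 * 1.0
A = 568.1839

568.1839


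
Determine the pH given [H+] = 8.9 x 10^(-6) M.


pH = -log10([H+])
pH = -log10(8.9 x 10^(-6))
pH = 5.0506

5.0506


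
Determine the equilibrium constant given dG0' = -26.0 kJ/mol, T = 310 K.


Keq = exp(-dG0 * 1000 / (R * T))
Keq = exp(-(-26.0) * 1000 / (8.314 * 310))
Keq = 24050.7174

24050.7174


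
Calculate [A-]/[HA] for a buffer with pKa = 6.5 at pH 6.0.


[A-]/[HA] = 10^(pH - pKa)
= 10^(6.0 - 6.5)
= 0.3162

0.3162


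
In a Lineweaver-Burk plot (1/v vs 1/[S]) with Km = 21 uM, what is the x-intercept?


x-intercept = -1/Km
= -1/21
= -0.0476 1/uM

-0.0476 1/uM


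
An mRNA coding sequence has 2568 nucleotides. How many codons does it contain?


codons = nucleotides / 3
codons = 2568 / 3 = 856

856


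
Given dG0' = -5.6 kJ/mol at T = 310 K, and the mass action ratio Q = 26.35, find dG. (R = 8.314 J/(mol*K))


dG = dG0' + RT * ln(Q) / 1000
dG = -5.6 + 8.314 * 310 * ln(26.35) / 1000
dG = 2.8317 kJ/mol

2.8317 kJ/mol


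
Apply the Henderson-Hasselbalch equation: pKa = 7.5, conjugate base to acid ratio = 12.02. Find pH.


pH = pKa + log10([A-]/[HA])
pH = 7.5 + log10(12.02)
pH = 8.5799

8.5799


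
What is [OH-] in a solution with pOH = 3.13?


[OH-] = 10^(-pOH)
[OH-] = 10^(-3.13)
[OH-] = 7.413e-04 M

7.413e-04 M


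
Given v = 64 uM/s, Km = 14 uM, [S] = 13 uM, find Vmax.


Vmax = v * (Km + [S]) / [S]
Vmax = 64 * (14 + 13) / 13
Vmax = 132.9231 uM/s

132.9231 uM/s


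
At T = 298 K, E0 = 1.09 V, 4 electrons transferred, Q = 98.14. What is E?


E = E0 - (RT/nF) * ln(Q)
E = 1.09 - (8.314 * 298 / (4 * 96485)) * ln(98.14)
E = 1.0606 V

1.0606 V


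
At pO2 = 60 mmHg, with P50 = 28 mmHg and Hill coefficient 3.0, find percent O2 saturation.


Y = pO2^n / (P50^n + pO2^n)
Y = 60^3.0 / (28^3.0 + 60^3.0)
Y = 90.77%

90.77%


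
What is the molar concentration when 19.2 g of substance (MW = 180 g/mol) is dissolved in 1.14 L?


C = (mass / MW) / volume
C = (19.2 / 180) / 1.14
C = 0.0936 M

0.0936 M


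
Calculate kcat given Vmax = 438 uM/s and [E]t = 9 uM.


kcat = Vmax / [E]t
kcat = 438 / 9
kcat = 48.6667 s^-1

48.6667 s^-1


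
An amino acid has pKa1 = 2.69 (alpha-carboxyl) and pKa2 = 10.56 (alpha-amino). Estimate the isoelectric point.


pI = (pKa1 + pKa2) / 2
pI = (2.69 + 10.56) / 2
pI = 6.625

6.625


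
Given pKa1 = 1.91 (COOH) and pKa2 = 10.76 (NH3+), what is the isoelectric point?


pI = (pKa1 + pKa2) / 2
pI = (1.91 + 10.76) / 2
pI = 6.335

6.335


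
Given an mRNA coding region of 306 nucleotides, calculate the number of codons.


codons = nucleotides / 3
codons = 306 / 3 = 102

102


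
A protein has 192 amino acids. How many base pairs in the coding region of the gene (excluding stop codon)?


Each amino acid = 1 codon = 3 bp
bp = 192 * 3 = 576 bp

576 bp


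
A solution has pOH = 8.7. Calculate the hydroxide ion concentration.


[OH-] = 10^(-pOH)
[OH-] = 10^(-8.7)
[OH-] = 1.995e-09 M

1.995e-09 M


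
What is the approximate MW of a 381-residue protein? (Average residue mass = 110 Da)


MW = n_residues * 110 Da
MW = 381 * 110
MW = 41910 Da

41910 Da


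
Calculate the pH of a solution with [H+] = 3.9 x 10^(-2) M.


pH = -log10([H+])
pH = -log10(3.9 x 10^(-2))
pH = 1.4089

1.4089


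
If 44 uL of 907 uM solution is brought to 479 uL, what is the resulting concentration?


C2 = C1 * V1 / V2
C2 = 907 * 44 / 479
C2 = 83.3152 uM

83.3152 uM


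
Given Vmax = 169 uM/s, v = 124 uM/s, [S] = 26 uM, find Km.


Km = [S] * (Vmax - v) / v
Km = 26 * (169 - 124) / 124
Km = 9.4355 uM

9.4355 uM


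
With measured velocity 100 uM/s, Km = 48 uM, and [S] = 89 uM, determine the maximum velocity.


Vmax = v * (Km + [S]) / [S]
Vmax = 100 * (48 + 89) / 89
Vmax = 153.9326 uM/s

153.9326 uM/s


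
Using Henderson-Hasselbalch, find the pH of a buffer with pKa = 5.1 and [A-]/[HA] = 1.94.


pH = pKa + log10([A-]/[HA])
pH = 5.1 + log10(1.94)
pH = 5.3878

5.3878


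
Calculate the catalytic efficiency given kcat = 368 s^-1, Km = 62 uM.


Catalytic efficiency = kcat / Km
= 368 / 62
= 5.9355 uM^-1*s^-1

5.9355 uM^-1*s^-1


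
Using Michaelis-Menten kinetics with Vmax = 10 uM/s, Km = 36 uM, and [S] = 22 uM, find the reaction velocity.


v = Vmax * [S] / (Km + [S])
v = 10 * 22 / (36 + 22)
v = 3.7931 uM/s

3.7931 uM/s


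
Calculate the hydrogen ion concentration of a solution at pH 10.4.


[H+] = 10^(-pH)
[H+] = 10^(-10.4)
[H+] = 3.981e-11 M

3.981e-11 M


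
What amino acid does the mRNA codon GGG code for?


Standard genetic code lookup.
Codon GGG -> Gly

Gly


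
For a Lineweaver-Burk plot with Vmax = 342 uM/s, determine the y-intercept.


y-intercept = 1/Vmax
= 1/342
= 0.0029 s/uM

0.0029 s/uM


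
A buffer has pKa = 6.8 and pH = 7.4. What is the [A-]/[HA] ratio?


[A-]/[HA] = 10^(pH - pKa)
= 10^(7.4 - 6.8)
= 3.9811

3.9811


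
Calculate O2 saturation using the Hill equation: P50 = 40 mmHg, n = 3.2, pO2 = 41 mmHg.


Y = pO2^n / (P50^n + pO2^n)
Y = 41^3.2 / (40^3.2 + 41^3.2)
Y = 51.97%

51.97%


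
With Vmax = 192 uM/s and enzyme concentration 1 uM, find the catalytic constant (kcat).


kcat = Vmax / [E]t
kcat = 192 / 1
kcat = 192.0 s^-1

192.0 s^-1


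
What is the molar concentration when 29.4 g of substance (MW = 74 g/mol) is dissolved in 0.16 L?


C = (mass / MW) / volume
C = (29.4 / 74) / 0.16
C = 2.4831 M

2.4831 M


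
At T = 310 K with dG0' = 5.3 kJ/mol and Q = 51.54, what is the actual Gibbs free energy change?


dG = dG0' + RT * ln(Q) / 1000
dG = 5.3 + 8.314 * 310 * ln(51.54) / 1000
dG = 15.4608 kJ/mol

15.4608 kJ/mol


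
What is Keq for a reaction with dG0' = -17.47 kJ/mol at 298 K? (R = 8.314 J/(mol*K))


Keq = exp(-dG0 * 1000 / (R * T))
Keq = exp(-(-17.47) * 1000 / (8.314 * 298))
Keq = 1154.3102

1154.3102


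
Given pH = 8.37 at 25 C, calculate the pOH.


pOH = 14 - pH
pOH = 14 - 8.37
pOH = 5.63

5.63


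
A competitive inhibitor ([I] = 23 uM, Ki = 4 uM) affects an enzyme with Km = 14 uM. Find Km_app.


Km_app = Km * (1 + [I]/Ki)
Km_app = 14 * (1 + 23/4)
Km_app = 94.5 uM

94.5 uM


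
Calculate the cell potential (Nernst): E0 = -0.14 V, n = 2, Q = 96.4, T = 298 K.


E = E0 - (RT/nF) * ln(Q)
E = -0.14 - (8.314 * 298 / (2 * 96485)) * ln(96.4)
E = -0.1987 V

-0.1987 V


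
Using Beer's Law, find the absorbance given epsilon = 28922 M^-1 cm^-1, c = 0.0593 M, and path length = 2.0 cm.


A = epsilon * c * l
A = 28922 * 0.0593 * 2.0
A = 3430.1492

3430.1492


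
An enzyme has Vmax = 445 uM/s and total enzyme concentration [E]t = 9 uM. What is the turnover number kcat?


kcat = Vmax / [E]t
kcat = 445 / 9
kcat = 49.4444 s^-1

49.4444 s^-1


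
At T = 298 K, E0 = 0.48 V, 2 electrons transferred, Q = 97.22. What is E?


E = E0 - (RT/nF) * ln(Q)
E = 0.48 - (8.314 * 298 / (2 * 96485)) * ln(97.22)
E = 0.4212 V

0.4212 V


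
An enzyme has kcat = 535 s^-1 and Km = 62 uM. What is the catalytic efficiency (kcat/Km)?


Catalytic efficiency = kcat / Km
= 535 / 62
= 8.629 uM^-1*s^-1

8.629 uM^-1*s^-1


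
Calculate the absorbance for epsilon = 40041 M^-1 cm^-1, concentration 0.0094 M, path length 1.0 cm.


A = epsilon * c * l
A = 40041 * 0.0094 * 1.0
A = 376.3854

376.3854


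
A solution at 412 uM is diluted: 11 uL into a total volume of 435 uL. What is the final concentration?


C2 = C1 * V1 / V2
C2 = 412 * 11 / 435
C2 = 10.4184 uM

10.4184 uM


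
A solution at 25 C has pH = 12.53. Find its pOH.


pOH = 14 - pH
pOH = 14 - 12.53
pOH = 1.47

1.47


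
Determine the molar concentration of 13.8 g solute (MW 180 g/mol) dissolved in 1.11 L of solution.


C = (mass / MW) / volume
C = (13.8 / 180) / 1.11
C = 0.0691 M

0.0691 M


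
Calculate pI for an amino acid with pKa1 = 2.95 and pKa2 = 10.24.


pI = (pKa1 + pKa2) / 2
pI = (2.95 + 10.24) / 2
pI = 6.595

6.595


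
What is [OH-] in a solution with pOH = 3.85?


[OH-] = 10^(-pOH)
[OH-] = 10^(-3.85)
[OH-] = 1.413e-04 M

1.413e-04 M


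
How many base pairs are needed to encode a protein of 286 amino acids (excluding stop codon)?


Each amino acid = 1 codon = 3 bp
bp = 286 * 3 = 858 bp

858 bp


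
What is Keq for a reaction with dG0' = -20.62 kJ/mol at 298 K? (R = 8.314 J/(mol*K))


Keq = exp(-dG0 * 1000 / (R * T))
Keq = exp(-(-20.62) * 1000 / (8.314 * 298))
Keq = 4116.1119

4116.1119
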